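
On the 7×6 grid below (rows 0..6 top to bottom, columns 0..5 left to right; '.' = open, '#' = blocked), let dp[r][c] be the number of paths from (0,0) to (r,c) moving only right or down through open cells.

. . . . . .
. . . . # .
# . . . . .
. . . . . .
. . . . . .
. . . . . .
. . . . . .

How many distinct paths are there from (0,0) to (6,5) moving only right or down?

306

r\c   0   1   2   3   4   5
  0   1   1   1   1   1   1
  1   1   2   3   4   0   1
  2   0   2   5   9   9  10
  3   0   2   7  16  25  35
  4   0   2   9  25  50  85
  5   0   2  11  36  86 171
  6   0   2  13  49 135 306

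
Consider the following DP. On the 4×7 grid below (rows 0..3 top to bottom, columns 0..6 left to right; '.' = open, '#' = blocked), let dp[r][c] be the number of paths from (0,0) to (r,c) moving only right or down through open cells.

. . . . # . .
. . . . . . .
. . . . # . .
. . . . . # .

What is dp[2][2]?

6

r\c   0   1   2   3   4   5   6
  0   1   1   1   1   0   0   0
  1   1   2   3   4   4   4   4
  2   1   3   6  10   0   4   8
  3   1   4  10  20  20   0   8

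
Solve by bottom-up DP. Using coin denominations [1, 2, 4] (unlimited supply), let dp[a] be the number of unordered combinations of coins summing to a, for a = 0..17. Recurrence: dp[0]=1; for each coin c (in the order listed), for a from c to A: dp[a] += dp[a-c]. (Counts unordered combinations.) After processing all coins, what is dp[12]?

16

after  coin     0     1     2     3     4     5     6     7     8     9    10    11    12    13    14    15    16    17
          1     1     1     1     1     1     1     1     1     1     1     1     1     1     1     1     1     1     1
          2     1     1     2     2     3     3     4     4     5     5     6     6     7     7     8     8     9     9
          4     1     1     2     2     4     4     6     6     9     9    12    12    16    16    20    20    25    25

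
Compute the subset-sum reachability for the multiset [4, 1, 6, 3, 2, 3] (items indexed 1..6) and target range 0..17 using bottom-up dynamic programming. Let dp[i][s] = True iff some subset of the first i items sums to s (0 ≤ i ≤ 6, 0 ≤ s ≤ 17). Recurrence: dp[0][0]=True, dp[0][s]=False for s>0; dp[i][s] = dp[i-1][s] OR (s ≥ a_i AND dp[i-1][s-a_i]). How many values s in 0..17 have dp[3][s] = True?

8

i\s   0   1   2   3   4   5   6   7   8   9  10  11  12  13  14  15  16  17
  0   T   F   F   F   F   F   F   F   F   F   F   F   F   F   F   F   F   F
  1   T   F   F   F   T   F   F   F   F   F   F   F   F   F   F   F   F   F
  2   T   T   F   F   T   T   F   F   F   F   F   F   F   F   F   F   F   F
  3   T   T   F   F   T   T   T   T   F   F   T   T   F   F   F   F   F   F
  4   T   T   F   T   T   T   T   T   T   T   T   T   F   T   T   F   F   F
  5   T   T   T   T   T   T   T   T   T   T   T   T   T   T   T   T   T   F
  6   T   T   T   T   T   T   T   T   T   T   T   T   T   T   T   T   T   T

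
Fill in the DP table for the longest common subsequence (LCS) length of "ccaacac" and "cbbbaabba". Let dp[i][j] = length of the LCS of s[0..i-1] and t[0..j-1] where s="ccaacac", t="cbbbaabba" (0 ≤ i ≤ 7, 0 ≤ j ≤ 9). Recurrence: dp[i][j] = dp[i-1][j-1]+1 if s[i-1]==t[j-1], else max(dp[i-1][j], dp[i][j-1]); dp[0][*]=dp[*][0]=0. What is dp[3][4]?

1

   ''  c  b  b  b  a  a  b  b  a
''  0  0  0  0  0  0  0  0  0  0
 c  0  1  1  1  1  1  1  1  1  1
 c  0  1  1  1  1  1  1  1  1  1
 a  0  1  1  1  1  2  2  2  2  2
 a  0  1  1  1  1  2  3  3  3  3
 c  0  1  1  1  1  2  3  3  3  3
 a  0  1  1  1  1  2  3  3  3  4
 c  0  1  1  1  1  2  3  3  3  4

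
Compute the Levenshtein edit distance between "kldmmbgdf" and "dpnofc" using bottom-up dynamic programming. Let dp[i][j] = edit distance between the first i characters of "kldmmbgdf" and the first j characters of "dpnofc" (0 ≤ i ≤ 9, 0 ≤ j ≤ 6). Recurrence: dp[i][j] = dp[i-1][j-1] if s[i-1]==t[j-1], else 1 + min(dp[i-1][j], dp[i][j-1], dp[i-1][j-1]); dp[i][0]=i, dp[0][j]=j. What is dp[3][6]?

6

   ''  d  p  n  o  f  c
''  0  1  2  3  4  5  6
 k  1  1  2  3  4  5  6
 l  2  2  2  3  4  5  6
 d  3  2  3  3  4  5  6
 m  4  3  3  4  4  5  6
 m  5  4  4  4  5  5  6
 b  6  5  5  5  5  6  6
 g  7  6  6  6  6  6  7
 d  8  7  7  7  7  7  7
 f  9  8  8  8  8  7  8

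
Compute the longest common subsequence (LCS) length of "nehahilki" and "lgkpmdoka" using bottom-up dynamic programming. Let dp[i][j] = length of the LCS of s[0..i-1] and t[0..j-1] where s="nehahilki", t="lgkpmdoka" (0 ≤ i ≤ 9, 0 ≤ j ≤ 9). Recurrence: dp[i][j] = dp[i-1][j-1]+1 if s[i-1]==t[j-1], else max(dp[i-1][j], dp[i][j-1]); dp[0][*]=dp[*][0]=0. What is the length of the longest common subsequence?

2

   ''  l  g  k  p  m  d  o  k  a
''  0  0  0  0  0  0  0  0  0  0
 n  0  0  0  0  0  0  0  0  0  0
 e  0  0  0  0  0  0  0  0  0  0
 h  0  0  0  0  0  0  0  0  0  0
 a  0  0  0  0  0  0  0  0  0  1
 h  0  0  0  0  0  0  0  0  0  1
 i  0  0  0  0  0  0  0  0  0  1
 l  0  1  1  1  1  1  1  1  1  1
 k  0  1  1  2  2  2  2  2  2  2
 i  0  1  1  2  2  2  2  2  2  2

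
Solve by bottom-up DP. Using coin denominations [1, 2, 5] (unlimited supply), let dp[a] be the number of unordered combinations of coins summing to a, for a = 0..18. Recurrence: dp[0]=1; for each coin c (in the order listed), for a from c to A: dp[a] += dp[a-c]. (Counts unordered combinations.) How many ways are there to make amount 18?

after  coin     0     1     2     3     4     5     6     7     8     9    10    11    12    13    14    15    16    17    18
          1     1     1     1     1     1     1     1     1     1     1     1     1     1     1     1     1     1     1     1
          2     1     1     2     2     3     3     4     4     5     5     6     6     7     7     8     8     9     9    10
          5     1     1     2     2     3     4     5     6     7     8    10    11    13    14    16    18    20    22    24

24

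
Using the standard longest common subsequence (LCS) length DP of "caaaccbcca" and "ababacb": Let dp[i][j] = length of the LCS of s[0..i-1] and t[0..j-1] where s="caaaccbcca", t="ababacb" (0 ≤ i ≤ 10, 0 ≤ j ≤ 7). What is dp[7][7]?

   ''  a  b  a  b  a  c  b
''  0  0  0  0  0  0  0  0
 c  0  0  0  0  0  0  1  1
 a  0  1  1  1  1  1  1  1
 a  0  1  1  2  2  2  2  2
 a  0  1  1  2  2  3  3  3
 c  0  1  1  2  2  3  4  4
 c  0  1  1  2  2  3  4  4
 b  0  1  2  2  3  3  4  5
 c  0  1  2  2  3  3  4  5
 c  0  1  2  2  3  3  4  5
 a  0  1  2  3  3  4  4  5

5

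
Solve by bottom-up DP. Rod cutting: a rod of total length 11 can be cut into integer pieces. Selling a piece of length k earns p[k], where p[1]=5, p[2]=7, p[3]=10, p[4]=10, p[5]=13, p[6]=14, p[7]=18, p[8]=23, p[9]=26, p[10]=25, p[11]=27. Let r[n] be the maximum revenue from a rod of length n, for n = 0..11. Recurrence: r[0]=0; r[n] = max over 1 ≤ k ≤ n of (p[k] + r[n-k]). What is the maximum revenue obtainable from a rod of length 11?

55

   n    0    1    2    3    4    5    6    7    8    9   10   11
r[n]    0    5   10   15   20   25   30   35   40   45   50   55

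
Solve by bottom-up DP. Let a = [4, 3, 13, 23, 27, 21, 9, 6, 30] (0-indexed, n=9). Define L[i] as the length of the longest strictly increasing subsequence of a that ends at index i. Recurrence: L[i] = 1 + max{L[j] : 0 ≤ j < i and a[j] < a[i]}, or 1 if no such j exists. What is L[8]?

5

   i    0    1    2    3    4    5    6    7    8
a[i]    4    3   13   23   27   21    9    6   30
L[i]    1    1    2    3    4    3    2    2    5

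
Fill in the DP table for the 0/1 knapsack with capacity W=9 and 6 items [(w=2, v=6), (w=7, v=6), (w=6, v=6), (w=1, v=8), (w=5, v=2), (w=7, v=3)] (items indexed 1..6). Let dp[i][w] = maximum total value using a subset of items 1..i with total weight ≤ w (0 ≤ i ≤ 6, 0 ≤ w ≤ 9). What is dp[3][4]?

6

i\w   0   1   2   3   4   5   6   7   8   9
  0   0   0   0   0   0   0   0   0   0   0
  1   0   0   6   6   6   6   6   6   6   6
  2   0   0   6   6   6   6   6   6   6  12
  3   0   0   6   6   6   6   6   6  12  12
  4   0   8   8  14  14  14  14  14  14  20
  5   0   8   8  14  14  14  14  14  16  20
  6   0   8   8  14  14  14  14  14  16  20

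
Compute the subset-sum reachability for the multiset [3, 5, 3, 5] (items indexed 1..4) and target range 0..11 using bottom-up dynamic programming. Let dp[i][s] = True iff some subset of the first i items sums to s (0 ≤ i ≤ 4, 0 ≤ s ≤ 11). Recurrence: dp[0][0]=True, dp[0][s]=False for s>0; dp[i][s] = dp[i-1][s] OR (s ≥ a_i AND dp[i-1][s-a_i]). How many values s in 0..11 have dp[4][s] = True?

i\s   0   1   2   3   4   5   6   7   8   9  10  11
  0   T   F   F   F   F   F   F   F   F   F   F   F
  1   T   F   F   T   F   F   F   F   F   F   F   F
  2   T   F   F   T   F   T   F   F   T   F   F   F
  3   T   F   F   T   F   T   T   F   T   F   F   T
  4   T   F   F   T   F   T   T   F   T   F   T   T

7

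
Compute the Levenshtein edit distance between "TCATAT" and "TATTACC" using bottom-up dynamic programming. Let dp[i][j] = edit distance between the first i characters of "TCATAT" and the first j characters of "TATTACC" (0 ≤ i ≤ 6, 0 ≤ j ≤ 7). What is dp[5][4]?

   ''  T  A  T  T  A  C  C
''  0  1  2  3  4  5  6  7
 T  1  0  1  2  3  4  5  6
 C  2  1  1  2  3  4  4  5
 A  3  2  1  2  3  3  4  5
 T  4  3  2  1  2  3  4  5
 A  5  4  3  2  2  2  3  4
 T  6  5  4  3  2  3  3  4

2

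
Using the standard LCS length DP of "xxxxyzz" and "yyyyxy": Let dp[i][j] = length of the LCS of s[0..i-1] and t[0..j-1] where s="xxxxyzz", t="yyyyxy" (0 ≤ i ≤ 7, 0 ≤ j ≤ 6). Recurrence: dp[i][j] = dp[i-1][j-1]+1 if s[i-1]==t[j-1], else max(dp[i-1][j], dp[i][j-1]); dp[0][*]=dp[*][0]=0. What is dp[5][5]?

   ''  y  y  y  y  x  y
''  0  0  0  0  0  0  0
 x  0  0  0  0  0  1  1
 x  0  0  0  0  0  1  1
 x  0  0  0  0  0  1  1
 x  0  0  0  0  0  1  1
 y  0  1  1  1  1  1  2
 z  0  1  1  1  1  1  2
 z  0  1  1  1  1  1  2

1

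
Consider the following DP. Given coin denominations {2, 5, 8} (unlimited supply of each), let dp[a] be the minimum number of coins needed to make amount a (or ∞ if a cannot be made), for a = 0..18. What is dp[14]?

 a  0  1  2  3  4  5  6  7  8  9 10 11 12 13 14 15 16 17 18
dp  0  -  1  -  2  1  3  2  1  3  2  4  3  2  4  3  2  4  3
(- denotes ∞ / unreachable)

4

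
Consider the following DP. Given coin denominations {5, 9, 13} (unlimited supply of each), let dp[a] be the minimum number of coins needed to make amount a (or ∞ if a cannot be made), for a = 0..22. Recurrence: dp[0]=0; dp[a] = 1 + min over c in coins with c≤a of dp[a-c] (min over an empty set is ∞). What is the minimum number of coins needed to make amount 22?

2

 a  0  1  2  3  4  5  6  7  8  9 10 11 12 13 14 15 16 17 18 19 20 21 22
dp  0  -  -  -  -  1  -  -  -  1  2  -  -  1  2  3  -  -  2  3  4  -  2
(- denotes ∞ / unreachable)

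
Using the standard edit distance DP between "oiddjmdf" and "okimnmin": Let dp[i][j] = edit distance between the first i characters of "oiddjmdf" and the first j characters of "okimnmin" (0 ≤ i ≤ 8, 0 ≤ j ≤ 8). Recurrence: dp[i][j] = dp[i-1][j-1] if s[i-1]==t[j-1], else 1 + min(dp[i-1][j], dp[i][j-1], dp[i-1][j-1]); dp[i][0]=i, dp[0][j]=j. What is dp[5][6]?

   ''  o  k  i  m  n  m  i  n
''  0  1  2  3  4  5  6  7  8
 o  1  0  1  2  3  4  5  6  7
 i  2  1  1  1  2  3  4  5  6
 d  3  2  2  2  2  3  4  5  6
 d  4  3  3  3  3  3  4  5  6
 j  5  4  4  4  4  4  4  5  6
 m  6  5  5  5  4  5  4  5  6
 d  7  6  6  6  5  5  5  5  6
 f  8  7  7  7  6  6  6  6  6

4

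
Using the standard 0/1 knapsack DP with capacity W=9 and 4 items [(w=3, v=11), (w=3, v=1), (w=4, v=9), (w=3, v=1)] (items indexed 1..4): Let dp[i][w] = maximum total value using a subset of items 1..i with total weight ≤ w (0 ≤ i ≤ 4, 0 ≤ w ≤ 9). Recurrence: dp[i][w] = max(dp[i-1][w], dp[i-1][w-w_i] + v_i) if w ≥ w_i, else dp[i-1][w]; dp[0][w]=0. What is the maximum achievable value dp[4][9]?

i\w   0   1   2   3   4   5   6   7   8   9
  0   0   0   0   0   0   0   0   0   0   0
  1   0   0   0  11  11  11  11  11  11  11
  2   0   0   0  11  11  11  12  12  12  12
  3   0   0   0  11  11  11  12  20  20  20
  4   0   0   0  11  11  11  12  20  20  20

20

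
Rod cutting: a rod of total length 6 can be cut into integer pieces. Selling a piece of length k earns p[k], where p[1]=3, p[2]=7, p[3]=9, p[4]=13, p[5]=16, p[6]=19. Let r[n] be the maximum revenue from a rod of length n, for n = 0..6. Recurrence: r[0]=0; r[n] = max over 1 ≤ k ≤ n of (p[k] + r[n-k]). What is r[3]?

   n    0    1    2    3    4    5    6
r[n]    0    3    7   10   14   17   21

10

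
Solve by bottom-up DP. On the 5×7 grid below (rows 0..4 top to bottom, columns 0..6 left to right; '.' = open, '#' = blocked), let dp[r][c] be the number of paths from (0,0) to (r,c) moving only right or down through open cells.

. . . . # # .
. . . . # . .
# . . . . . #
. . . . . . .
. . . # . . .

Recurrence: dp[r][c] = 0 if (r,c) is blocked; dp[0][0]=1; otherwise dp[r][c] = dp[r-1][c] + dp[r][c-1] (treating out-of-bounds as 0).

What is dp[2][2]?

r\c   0   1   2   3   4   5   6
  0   1   1   1   1   0   0   0
  1   1   2   3   4   0   0   0
  2   0   2   5   9   9   9   0
  3   0   2   7  16  25  34  34
  4   0   2   9   0  25  59  93

5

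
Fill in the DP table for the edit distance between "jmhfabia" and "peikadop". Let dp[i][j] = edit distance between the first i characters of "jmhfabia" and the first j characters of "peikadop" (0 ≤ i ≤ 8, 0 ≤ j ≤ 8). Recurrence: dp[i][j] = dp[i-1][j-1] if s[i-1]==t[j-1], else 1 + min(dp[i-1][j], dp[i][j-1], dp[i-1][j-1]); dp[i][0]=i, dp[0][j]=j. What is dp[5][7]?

   ''  p  e  i  k  a  d  o  p
''  0  1  2  3  4  5  6  7  8
 j  1  1  2  3  4  5  6  7  8
 m  2  2  2  3  4  5  6  7  8
 h  3  3  3  3  4  5  6  7  8
 f  4  4  4  4  4  5  6  7  8
 a  5  5  5  5  5  4  5  6  7
 b  6  6  6  6  6  5  5  6  7
 i  7  7  7  6  7  6  6  6  7
 a  8  8  8  7  7  7  7  7  7

6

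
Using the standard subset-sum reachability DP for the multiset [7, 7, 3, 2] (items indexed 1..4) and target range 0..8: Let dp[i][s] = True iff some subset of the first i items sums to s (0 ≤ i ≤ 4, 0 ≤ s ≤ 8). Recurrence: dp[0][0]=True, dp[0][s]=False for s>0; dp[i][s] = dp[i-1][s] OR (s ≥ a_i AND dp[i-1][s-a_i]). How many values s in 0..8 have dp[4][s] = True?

5

i\s   0   1   2   3   4   5   6   7   8
  0   T   F   F   F   F   F   F   F   F
  1   T   F   F   F   F   F   F   T   F
  2   T   F   F   F   F   F   F   T   F
  3   T   F   F   T   F   F   F   T   F
  4   T   F   T   T   F   T   F   T   F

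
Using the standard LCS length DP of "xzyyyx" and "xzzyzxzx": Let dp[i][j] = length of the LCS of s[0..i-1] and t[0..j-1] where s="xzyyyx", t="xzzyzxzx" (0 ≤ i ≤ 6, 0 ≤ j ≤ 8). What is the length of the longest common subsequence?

4

   ''  x  z  z  y  z  x  z  x
''  0  0  0  0  0  0  0  0  0
 x  0  1  1  1  1  1  1  1  1
 z  0  1  2  2  2  2  2  2  2
 y  0  1  2  2  3  3  3  3  3
 y  0  1  2  2  3  3  3  3  3
 y  0  1  2  2  3  3  3  3  3
 x  0  1  2  2  3  3  4  4  4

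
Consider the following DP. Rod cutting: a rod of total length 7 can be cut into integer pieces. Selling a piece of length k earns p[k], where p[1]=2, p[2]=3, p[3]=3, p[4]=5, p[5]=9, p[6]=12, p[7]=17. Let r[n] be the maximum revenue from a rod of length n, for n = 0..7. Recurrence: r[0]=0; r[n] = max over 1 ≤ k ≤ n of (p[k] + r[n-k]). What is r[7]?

   n    0    1    2    3    4    5    6    7
r[n]    0    2    4    6    8   10   12   17

17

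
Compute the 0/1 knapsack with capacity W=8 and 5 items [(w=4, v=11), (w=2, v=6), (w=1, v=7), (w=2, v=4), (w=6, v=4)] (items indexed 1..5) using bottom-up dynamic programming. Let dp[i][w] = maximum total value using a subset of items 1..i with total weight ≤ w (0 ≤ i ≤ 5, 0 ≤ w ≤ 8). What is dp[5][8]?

24

i\w   0   1   2   3   4   5   6   7   8
  0   0   0   0   0   0   0   0   0   0
  1   0   0   0   0  11  11  11  11  11
  2   0   0   6   6  11  11  17  17  17
  3   0   7   7  13  13  18  18  24  24
  4   0   7   7  13  13  18  18  24  24
  5   0   7   7  13  13  18  18  24  24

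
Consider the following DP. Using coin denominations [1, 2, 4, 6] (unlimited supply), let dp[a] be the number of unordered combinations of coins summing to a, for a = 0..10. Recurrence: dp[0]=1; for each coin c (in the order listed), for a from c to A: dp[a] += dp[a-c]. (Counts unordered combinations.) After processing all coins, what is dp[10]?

after  coin     0     1     2     3     4     5     6     7     8     9    10
          1     1     1     1     1     1     1     1     1     1     1     1
          2     1     1     2     2     3     3     4     4     5     5     6
          4     1     1     2     2     4     4     6     6     9     9    12
          6     1     1     2     2     4     4     7     7    11    11    16

16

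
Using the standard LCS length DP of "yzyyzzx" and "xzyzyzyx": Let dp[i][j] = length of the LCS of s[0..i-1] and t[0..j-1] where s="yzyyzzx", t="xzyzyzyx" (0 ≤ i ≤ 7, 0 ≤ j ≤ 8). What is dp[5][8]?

   ''  x  z  y  z  y  z  y  x
''  0  0  0  0  0  0  0  0  0
 y  0  0  0  1  1  1  1  1  1
 z  0  0  1  1  2  2  2  2  2
 y  0  0  1  2  2  3  3  3  3
 y  0  0  1  2  2  3  3  4  4
 z  0  0  1  2  3  3  4  4  4
 z  0  0  1  2  3  3  4  4  4
 x  0  1  1  2  3  3  4  4  5

4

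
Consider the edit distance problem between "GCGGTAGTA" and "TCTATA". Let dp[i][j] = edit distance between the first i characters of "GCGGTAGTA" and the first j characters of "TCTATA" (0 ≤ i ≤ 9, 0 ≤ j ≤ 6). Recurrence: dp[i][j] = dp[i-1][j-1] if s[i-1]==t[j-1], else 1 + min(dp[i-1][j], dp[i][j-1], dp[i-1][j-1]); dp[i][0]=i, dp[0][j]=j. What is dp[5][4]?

   ''  T  C  T  A  T  A
''  0  1  2  3  4  5  6
 G  1  1  2  3  4  5  6
 C  2  2  1  2  3  4  5
 G  3  3  2  2  3  4  5
 G  4  4  3  3  3  4  5
 T  5  4  4  3  4  3  4
 A  6  5  5  4  3  4  3
 G  7  6  6  5  4  4  4
 T  8  7  7  6  5  4  5
 A  9  8  8  7  6  5  4

4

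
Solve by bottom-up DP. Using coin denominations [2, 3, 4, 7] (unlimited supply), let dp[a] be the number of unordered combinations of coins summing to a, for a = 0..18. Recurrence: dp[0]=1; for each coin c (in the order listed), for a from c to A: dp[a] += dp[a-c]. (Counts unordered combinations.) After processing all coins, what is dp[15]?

11

after  coin     0     1     2     3     4     5     6     7     8     9    10    11    12    13    14    15    16    17    18
          2     1     0     1     0     1     0     1     0     1     0     1     0     1     0     1     0     1     0     1
          3     1     0     1     1     1     1     2     1     2     2     2     2     3     2     3     3     3     3     4
          4     1     0     1     1     2     1     3     2     4     3     5     4     7     5     8     7    10     8    12
          7     1     0     1     1     2     1     3     3     4     4     6     6     8     8    11    11    14    14    18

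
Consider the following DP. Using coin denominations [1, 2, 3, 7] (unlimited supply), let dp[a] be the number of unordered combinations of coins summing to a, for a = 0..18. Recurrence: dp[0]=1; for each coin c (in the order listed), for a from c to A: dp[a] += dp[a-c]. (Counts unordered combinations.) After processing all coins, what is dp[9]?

14

after  coin     0     1     2     3     4     5     6     7     8     9    10    11    12    13    14    15    16    17    18
          1     1     1     1     1     1     1     1     1     1     1     1     1     1     1     1     1     1     1     1
          2     1     1     2     2     3     3     4     4     5     5     6     6     7     7     8     8     9     9    10
          3     1     1     2     3     4     5     7     8    10    12    14    16    19    21    24    27    30    33    37
          7     1     1     2     3     4     5     7     9    11    14    17    20    24    28    33    38    44    50    57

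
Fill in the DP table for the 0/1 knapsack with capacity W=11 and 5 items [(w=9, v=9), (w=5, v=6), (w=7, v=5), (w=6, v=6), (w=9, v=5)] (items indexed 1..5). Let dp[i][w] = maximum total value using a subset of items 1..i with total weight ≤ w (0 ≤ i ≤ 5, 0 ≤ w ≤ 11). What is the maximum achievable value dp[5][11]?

12

i\w   0   1   2   3   4   5   6   7   8   9  10  11
  0   0   0   0   0   0   0   0   0   0   0   0   0
  1   0   0   0   0   0   0   0   0   0   9   9   9
  2   0   0   0   0   0   6   6   6   6   9   9   9
  3   0   0   0   0   0   6   6   6   6   9   9   9
  4   0   0   0   0   0   6   6   6   6   9   9  12
  5   0   0   0   0   0   6   6   6   6   9   9  12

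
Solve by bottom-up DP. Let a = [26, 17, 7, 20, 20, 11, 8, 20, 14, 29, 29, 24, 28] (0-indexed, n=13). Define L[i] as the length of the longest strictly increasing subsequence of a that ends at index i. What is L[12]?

   i    0    1    2    3    4    5    6    7    8    9   10   11   12
a[i]   26   17    7   20   20   11    8   20   14   29   29   24   28
L[i]    1    1    1    2    2    2    2    3    3    4    4    4    5

5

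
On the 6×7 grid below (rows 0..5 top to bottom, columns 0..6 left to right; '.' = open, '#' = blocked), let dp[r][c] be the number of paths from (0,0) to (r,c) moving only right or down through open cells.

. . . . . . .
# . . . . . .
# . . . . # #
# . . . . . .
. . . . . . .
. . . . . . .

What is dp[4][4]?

r\c   0   1   2   3   4   5   6
  0   1   1   1   1   1   1   1
  1   0   1   2   3   4   5   6
  2   0   1   3   6  10   0   0
  3   0   1   4  10  20  20  20
  4   0   1   5  15  35  55  75
  5   0   1   6  21  56 111 186

35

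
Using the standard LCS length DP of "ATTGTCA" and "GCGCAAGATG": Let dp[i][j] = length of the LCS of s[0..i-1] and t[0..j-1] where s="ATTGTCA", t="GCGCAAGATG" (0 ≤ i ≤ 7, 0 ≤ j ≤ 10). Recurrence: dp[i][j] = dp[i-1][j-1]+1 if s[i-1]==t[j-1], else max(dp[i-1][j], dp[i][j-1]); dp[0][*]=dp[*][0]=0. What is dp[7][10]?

3

   ''  G  C  G  C  A  A  G  A  T  G
''  0  0  0  0  0  0  0  0  0  0  0
 A  0  0  0  0  0  1  1  1  1  1  1
 T  0  0  0  0  0  1  1  1  1  2  2
 T  0  0  0  0  0  1  1  1  1  2  2
 G  0  1  1  1  1  1  1  2  2  2  3
 T  0  1  1  1  1  1  1  2  2  3  3
 C  0  1  2  2  2  2  2  2  2  3  3
 A  0  1  2  2  2  3  3  3  3  3  3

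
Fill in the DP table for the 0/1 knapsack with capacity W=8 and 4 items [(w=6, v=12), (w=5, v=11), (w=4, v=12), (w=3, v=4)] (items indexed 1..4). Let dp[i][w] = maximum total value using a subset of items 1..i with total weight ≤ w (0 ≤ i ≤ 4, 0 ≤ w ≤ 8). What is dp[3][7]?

12

i\w   0   1   2   3   4   5   6   7   8
  0   0   0   0   0   0   0   0   0   0
  1   0   0   0   0   0   0  12  12  12
  2   0   0   0   0   0  11  12  12  12
  3   0   0   0   0  12  12  12  12  12
  4   0   0   0   4  12  12  12  16  16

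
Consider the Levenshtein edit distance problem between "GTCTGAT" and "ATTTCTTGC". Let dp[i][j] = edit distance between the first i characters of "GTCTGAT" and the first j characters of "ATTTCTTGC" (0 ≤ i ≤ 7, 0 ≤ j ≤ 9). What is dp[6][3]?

4

   ''  A  T  T  T  C  T  T  G  C
''  0  1  2  3  4  5  6  7  8  9
 G  1  1  2  3  4  5  6  7  7  8
 T  2  2  1  2  3  4  5  6  7  8
 C  3  3  2  2  3  3  4  5  6  7
 T  4  4  3  2  2  3  3  4  5  6
 G  5  5  4  3  3  3  4  4  4  5
 A  6  5  5  4  4  4  4  5  5  5
 T  7  6  5  5  4  5  4  4  5  6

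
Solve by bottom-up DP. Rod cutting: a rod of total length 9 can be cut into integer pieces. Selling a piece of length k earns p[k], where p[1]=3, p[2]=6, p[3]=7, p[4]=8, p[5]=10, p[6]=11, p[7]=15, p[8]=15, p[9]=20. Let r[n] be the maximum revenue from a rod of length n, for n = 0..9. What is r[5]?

   n    0    1    2    3    4    5    6    7    8    9
r[n]    0    3    6    9   12   15   18   21   24   27

15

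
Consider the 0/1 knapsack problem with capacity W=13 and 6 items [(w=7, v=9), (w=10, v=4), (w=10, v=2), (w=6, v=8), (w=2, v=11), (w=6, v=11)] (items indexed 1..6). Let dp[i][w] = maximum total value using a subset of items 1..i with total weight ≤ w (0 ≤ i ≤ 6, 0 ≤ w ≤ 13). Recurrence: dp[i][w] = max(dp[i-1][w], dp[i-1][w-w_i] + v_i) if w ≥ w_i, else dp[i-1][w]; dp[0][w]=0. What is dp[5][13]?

i\w   0   1   2   3   4   5   6   7   8   9  10  11  12  13
  0   0   0   0   0   0   0   0   0   0   0   0   0   0   0
  1   0   0   0   0   0   0   0   9   9   9   9   9   9   9
  2   0   0   0   0   0   0   0   9   9   9   9   9   9   9
  3   0   0   0   0   0   0   0   9   9   9   9   9   9   9
  4   0   0   0   0   0   0   8   9   9   9   9   9   9  17
  5   0   0  11  11  11  11  11  11  19  20  20  20  20  20
  6   0   0  11  11  11  11  11  11  22  22  22  22  22  22

20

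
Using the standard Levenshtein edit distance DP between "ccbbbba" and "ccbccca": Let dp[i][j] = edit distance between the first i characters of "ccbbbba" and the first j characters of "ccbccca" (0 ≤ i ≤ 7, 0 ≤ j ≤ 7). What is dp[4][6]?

   ''  c  c  b  c  c  c  a
''  0  1  2  3  4  5  6  7
 c  1  0  1  2  3  4  5  6
 c  2  1  0  1  2  3  4  5
 b  3  2  1  0  1  2  3  4
 b  4  3  2  1  1  2  3  4
 b  5  4  3  2  2  2  3  4
 b  6  5  4  3  3  3  3  4
 a  7  6  5  4  4  4  4  3

3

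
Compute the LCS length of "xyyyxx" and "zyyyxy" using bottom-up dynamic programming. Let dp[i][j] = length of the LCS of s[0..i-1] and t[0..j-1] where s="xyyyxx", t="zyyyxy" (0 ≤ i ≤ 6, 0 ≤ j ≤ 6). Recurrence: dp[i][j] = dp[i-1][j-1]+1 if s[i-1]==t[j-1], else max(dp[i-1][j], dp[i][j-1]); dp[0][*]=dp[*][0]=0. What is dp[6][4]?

   ''  z  y  y  y  x  y
''  0  0  0  0  0  0  0
 x  0  0  0  0  0  1  1
 y  0  0  1  1  1  1  2
 y  0  0  1  2  2  2  2
 y  0  0  1  2  3  3  3
 x  0  0  1  2  3  4  4
 x  0  0  1  2  3  4  4

3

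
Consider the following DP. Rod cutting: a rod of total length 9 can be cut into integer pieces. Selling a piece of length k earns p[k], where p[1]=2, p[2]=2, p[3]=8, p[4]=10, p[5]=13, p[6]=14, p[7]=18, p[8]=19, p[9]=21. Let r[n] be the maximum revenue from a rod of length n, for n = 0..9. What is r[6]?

16

   n    0    1    2    3    4    5    6    7    8    9
r[n]    0    2    4    8   10   13   16   18   21   24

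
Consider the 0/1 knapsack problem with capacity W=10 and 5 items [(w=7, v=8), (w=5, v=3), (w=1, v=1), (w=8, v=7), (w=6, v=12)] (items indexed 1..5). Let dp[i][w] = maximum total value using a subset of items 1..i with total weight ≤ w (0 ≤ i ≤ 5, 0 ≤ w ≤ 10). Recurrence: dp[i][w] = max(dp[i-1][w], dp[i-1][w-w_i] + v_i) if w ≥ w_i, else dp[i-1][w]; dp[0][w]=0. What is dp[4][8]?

i\w   0   1   2   3   4   5   6   7   8   9  10
  0   0   0   0   0   0   0   0   0   0   0   0
  1   0   0   0   0   0   0   0   8   8   8   8
  2   0   0   0   0   0   3   3   8   8   8   8
  3   0   1   1   1   1   3   4   8   9   9   9
  4   0   1   1   1   1   3   4   8   9   9   9
  5   0   1   1   1   1   3  12  13  13  13  13

9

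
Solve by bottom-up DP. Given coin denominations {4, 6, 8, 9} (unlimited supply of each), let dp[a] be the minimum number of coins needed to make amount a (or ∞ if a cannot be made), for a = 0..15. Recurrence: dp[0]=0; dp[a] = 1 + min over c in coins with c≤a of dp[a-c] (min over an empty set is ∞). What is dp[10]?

 a  0  1  2  3  4  5  6  7  8  9 10 11 12 13 14 15
dp  0  -  -  -  1  -  1  -  1  1  2  -  2  2  2  2
(- denotes ∞ / unreachable)

2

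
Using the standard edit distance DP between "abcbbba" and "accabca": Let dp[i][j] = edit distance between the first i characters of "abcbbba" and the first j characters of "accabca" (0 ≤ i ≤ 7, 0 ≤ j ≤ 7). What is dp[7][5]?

   ''  a  c  c  a  b  c  a
''  0  1  2  3  4  5  6  7
 a  1  0  1  2  3  4  5  6
 b  2  1  1  2  3  3  4  5
 c  3  2  1  1  2  3  3  4
 b  4  3  2  2  2  2  3  4
 b  5  4  3  3  3  2  3  4
 b  6  5  4  4  4  3  3  4
 a  7  6  5  5  4  4  4  3

4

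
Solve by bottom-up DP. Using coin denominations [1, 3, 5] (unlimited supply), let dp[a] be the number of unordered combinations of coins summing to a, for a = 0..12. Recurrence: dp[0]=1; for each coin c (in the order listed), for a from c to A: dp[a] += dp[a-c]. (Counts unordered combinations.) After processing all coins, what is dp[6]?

after  coin     0     1     2     3     4     5     6     7     8     9    10    11    12
          1     1     1     1     1     1     1     1     1     1     1     1     1     1
          3     1     1     1     2     2     2     3     3     3     4     4     4     5
          5     1     1     1     2     2     3     4     4     5     6     7     8     9

4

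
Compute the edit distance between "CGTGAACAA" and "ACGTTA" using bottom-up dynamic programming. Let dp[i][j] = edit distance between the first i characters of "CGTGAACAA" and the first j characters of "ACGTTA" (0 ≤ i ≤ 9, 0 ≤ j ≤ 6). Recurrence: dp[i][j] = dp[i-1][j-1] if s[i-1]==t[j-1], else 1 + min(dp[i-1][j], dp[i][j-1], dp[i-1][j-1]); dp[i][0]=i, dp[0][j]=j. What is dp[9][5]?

   ''  A  C  G  T  T  A
''  0  1  2  3  4  5  6
 C  1  1  1  2  3  4  5
 G  2  2  2  1  2  3  4
 T  3  3  3  2  1  2  3
 G  4  4  4  3  2  2  3
 A  5  4  5  4  3  3  2
 A  6  5  5  5  4  4  3
 C  7  6  5  6  5  5  4
 A  8  7  6  6  6  6  5
 A  9  8  7  7  7  7  6

7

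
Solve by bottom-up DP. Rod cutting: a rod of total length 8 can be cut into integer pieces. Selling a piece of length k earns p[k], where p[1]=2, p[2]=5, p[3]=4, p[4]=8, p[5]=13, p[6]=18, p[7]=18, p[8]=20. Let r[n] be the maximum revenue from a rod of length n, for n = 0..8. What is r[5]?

   n    0    1    2    3    4    5    6    7    8
r[n]    0    2    5    7   10   13   18   20   23

13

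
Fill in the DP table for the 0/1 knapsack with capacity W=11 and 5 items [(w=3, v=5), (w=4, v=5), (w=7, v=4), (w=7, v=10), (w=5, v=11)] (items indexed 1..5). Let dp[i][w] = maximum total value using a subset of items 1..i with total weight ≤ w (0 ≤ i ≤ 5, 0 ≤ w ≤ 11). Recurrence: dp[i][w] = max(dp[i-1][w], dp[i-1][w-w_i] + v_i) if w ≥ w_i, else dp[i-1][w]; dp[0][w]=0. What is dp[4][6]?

i\w   0   1   2   3   4   5   6   7   8   9  10  11
  0   0   0   0   0   0   0   0   0   0   0   0   0
  1   0   0   0   5   5   5   5   5   5   5   5   5
  2   0   0   0   5   5   5   5  10  10  10  10  10
  3   0   0   0   5   5   5   5  10  10  10  10  10
  4   0   0   0   5   5   5   5  10  10  10  15  15
  5   0   0   0   5   5  11  11  11  16  16  16  16

5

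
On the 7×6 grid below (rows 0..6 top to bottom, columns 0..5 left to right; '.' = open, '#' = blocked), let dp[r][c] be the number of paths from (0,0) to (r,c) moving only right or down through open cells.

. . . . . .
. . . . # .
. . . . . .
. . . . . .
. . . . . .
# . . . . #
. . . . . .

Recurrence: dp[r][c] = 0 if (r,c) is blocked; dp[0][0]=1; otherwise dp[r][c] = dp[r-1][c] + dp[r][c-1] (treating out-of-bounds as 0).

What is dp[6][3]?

80

r\c   0   1   2   3   4   5
  0   1   1   1   1   1   1
  1   1   2   3   4   0   1
  2   1   3   6  10  10  11
  3   1   4  10  20  30  41
  4   1   5  15  35  65 106
  5   0   5  20  55 120   0
  6   0   5  25  80 200 200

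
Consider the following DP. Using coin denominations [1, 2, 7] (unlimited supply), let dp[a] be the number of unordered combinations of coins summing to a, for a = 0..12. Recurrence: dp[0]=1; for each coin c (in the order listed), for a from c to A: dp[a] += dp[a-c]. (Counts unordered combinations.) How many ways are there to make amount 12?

after  coin     0     1     2     3     4     5     6     7     8     9    10    11    12
          1     1     1     1     1     1     1     1     1     1     1     1     1     1
          2     1     1     2     2     3     3     4     4     5     5     6     6     7
          7     1     1     2     2     3     3     4     5     6     7     8     9    10

10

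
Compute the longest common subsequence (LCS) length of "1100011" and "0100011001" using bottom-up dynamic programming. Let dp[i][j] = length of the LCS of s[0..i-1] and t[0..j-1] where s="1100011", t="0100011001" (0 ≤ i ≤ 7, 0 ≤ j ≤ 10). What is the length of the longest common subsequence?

   ''  0  1  0  0  0  1  1  0  0  1
''  0  0  0  0  0  0  0  0  0  0  0
 1  0  0  1  1  1  1  1  1  1  1  1
 1  0  0  1  1  1  1  2  2  2  2  2
 0  0  1  1  2  2  2  2  2  3  3  3
 0  0  1  1  2  3  3  3  3  3  4  4
 0  0  1  1  2  3  4  4  4  4  4  4
 1  0  1  2  2  3  4  5  5  5  5  5
 1  0  1  2  2  3  4  5  6  6  6  6

6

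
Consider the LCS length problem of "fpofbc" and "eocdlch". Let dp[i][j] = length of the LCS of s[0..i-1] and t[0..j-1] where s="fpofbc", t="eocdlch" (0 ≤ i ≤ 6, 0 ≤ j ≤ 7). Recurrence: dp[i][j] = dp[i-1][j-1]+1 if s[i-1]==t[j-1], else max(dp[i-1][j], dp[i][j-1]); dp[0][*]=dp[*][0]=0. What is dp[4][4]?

1

   ''  e  o  c  d  l  c  h
''  0  0  0  0  0  0  0  0
 f  0  0  0  0  0  0  0  0
 p  0  0  0  0  0  0  0  0
 o  0  0  1  1  1  1  1  1
 f  0  0  1  1  1  1  1  1
 b  0  0  1  1  1  1  1  1
 c  0  0  1  2  2  2  2  2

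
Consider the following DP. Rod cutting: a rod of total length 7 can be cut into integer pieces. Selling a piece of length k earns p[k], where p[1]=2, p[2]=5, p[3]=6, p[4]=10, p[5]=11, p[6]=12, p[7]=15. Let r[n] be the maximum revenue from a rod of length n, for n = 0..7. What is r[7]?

   n    0    1    2    3    4    5    6    7
r[n]    0    2    5    7   10   12   15   17

17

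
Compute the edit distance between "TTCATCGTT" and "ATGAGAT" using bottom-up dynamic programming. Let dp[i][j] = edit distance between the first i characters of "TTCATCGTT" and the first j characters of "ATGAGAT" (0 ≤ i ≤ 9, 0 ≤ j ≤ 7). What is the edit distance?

   ''  A  T  G  A  G  A  T
''  0  1  2  3  4  5  6  7
 T  1  1  1  2  3  4  5  6
 T  2  2  1  2  3  4  5  5
 C  3  3  2  2  3  4  5  6
 A  4  3  3  3  2  3  4  5
 T  5  4  3  4  3  3  4  4
 C  6  5  4  4  4  4  4  5
 G  7  6  5  4  5  4  5  5
 T  8  7  6  5  5  5  5  5
 T  9  8  7  6  6  6  6  5

5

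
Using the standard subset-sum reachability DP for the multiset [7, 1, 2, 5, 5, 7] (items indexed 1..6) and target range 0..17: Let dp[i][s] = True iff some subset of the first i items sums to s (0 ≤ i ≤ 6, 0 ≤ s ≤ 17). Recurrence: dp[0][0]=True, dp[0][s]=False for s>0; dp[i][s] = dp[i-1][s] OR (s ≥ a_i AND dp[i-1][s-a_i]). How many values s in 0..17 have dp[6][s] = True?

i\s   0   1   2   3   4   5   6   7   8   9  10  11  12  13  14  15  16  17
  0   T   F   F   F   F   F   F   F   F   F   F   F   F   F   F   F   F   F
  1   T   F   F   F   F   F   F   T   F   F   F   F   F   F   F   F   F   F
  2   T   T   F   F   F   F   F   T   T   F   F   F   F   F   F   F   F   F
  3   T   T   T   T   F   F   F   T   T   T   T   F   F   F   F   F   F   F
  4   T   T   T   T   F   T   T   T   T   T   T   F   T   T   T   T   F   F
  5   T   T   T   T   F   T   T   T   T   T   T   T   T   T   T   T   F   T
  6   T   T   T   T   F   T   T   T   T   T   T   T   T   T   T   T   T   T

17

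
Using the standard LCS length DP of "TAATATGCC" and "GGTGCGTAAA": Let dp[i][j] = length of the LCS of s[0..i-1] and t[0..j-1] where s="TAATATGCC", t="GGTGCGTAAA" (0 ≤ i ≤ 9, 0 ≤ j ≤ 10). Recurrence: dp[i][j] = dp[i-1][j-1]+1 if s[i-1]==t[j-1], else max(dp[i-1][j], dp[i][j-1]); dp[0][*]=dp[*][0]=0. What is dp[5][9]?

3

   ''  G  G  T  G  C  G  T  A  A  A
''  0  0  0  0  0  0  0  0  0  0  0
 T  0  0  0  1  1  1  1  1  1  1  1
 A  0  0  0  1  1  1  1  1  2  2  2
 A  0  0  0  1  1  1  1  1  2  3  3
 T  0  0  0  1  1  1  1  2  2  3  3
 A  0  0  0  1  1  1  1  2  3  3  4
 T  0  0  0  1  1  1  1  2  3  3  4
 G  0  1  1  1  2  2  2  2  3  3  4
 C  0  1  1  1  2  3  3  3  3  3  4
 C  0  1  1  1  2  3  3  3  3  3  4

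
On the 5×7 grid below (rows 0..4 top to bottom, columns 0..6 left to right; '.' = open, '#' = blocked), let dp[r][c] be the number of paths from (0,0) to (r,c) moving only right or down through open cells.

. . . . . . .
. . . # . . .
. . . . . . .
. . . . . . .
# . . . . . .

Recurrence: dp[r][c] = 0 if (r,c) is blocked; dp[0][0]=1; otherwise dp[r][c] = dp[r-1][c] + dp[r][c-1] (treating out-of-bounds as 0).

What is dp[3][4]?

r\c   0   1   2   3   4   5   6
  0   1   1   1   1   1   1   1
  1   1   2   3   0   1   2   3
  2   1   3   6   6   7   9  12
  3   1   4  10  16  23  32  44
  4   0   4  14  30  53  85 129

23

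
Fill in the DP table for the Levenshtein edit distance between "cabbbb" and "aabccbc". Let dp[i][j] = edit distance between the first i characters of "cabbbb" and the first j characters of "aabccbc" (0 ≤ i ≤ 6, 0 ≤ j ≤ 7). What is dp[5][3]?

   ''  a  a  b  c  c  b  c
''  0  1  2  3  4  5  6  7
 c  1  1  2  3  3  4  5  6
 a  2  1  1  2  3  4  5  6
 b  3  2  2  1  2  3  4  5
 b  4  3  3  2  2  3  3  4
 b  5  4  4  3  3  3  3  4
 b  6  5  5  4  4  4  3  4

3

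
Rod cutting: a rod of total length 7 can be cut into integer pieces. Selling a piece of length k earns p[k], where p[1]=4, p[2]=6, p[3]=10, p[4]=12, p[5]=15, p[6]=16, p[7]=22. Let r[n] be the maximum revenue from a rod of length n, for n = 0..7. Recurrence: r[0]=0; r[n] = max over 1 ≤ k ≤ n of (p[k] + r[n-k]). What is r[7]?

28

   n    0    1    2    3    4    5    6    7
r[n]    0    4    8   12   16   20   24   28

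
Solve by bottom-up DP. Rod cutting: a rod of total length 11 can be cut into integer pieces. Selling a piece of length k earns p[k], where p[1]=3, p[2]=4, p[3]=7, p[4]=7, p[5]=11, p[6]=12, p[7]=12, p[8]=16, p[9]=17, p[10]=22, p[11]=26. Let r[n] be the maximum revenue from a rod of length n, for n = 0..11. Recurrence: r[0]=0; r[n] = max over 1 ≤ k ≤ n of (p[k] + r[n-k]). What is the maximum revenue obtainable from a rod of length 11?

33

   n    0    1    2    3    4    5    6    7    8    9   10   11
r[n]    0    3    6    9   12   15   18   21   24   27   30   33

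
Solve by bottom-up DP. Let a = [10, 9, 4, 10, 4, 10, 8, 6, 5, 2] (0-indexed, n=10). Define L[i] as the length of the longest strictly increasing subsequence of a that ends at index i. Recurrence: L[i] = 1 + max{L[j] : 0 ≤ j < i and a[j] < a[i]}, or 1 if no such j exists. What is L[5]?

2

   i    0    1    2    3    4    5    6    7    8    9
a[i]   10    9    4   10    4   10    8    6    5    2
L[i]    1    1    1    2    1    2    2    2    2    1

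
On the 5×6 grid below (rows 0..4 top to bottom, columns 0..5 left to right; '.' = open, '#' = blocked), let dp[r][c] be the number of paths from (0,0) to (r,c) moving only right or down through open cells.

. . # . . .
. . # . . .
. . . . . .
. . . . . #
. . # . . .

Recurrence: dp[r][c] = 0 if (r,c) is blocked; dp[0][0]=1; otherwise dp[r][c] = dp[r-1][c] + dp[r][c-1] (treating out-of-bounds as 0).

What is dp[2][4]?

r\c   0   1   2   3   4   5
  0   1   1   0   0   0   0
  1   1   2   0   0   0   0
  2   1   3   3   3   3   3
  3   1   4   7  10  13   0
  4   1   5   0  10  23  23

3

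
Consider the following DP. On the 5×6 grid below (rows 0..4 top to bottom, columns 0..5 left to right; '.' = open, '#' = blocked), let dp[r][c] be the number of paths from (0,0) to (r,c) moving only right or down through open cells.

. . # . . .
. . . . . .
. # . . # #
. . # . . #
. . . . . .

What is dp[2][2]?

2

r\c   0   1   2   3   4   5
  0   1   1   0   0   0   0
  1   1   2   2   2   2   2
  2   1   0   2   4   0   0
  3   1   1   0   4   4   0
  4   1   2   2   6  10  10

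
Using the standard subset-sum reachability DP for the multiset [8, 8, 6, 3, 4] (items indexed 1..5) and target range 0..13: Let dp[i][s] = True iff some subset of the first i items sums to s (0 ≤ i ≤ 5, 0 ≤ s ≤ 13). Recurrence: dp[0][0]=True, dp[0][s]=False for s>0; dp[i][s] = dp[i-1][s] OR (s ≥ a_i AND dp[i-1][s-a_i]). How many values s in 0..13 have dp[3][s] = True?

3

i\s   0   1   2   3   4   5   6   7   8   9  10  11  12  13
  0   T   F   F   F   F   F   F   F   F   F   F   F   F   F
  1   T   F   F   F   F   F   F   F   T   F   F   F   F   F
  2   T   F   F   F   F   F   F   F   T   F   F   F   F   F
  3   T   F   F   F   F   F   T   F   T   F   F   F   F   F
  4   T   F   F   T   F   F   T   F   T   T   F   T   F   F
  5   T   F   F   T   T   F   T   T   T   T   T   T   T   T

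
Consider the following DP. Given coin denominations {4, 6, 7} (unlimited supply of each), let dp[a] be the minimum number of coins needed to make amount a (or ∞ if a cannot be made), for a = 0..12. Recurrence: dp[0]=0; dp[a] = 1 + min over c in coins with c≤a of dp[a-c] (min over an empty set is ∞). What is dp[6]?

 a  0  1  2  3  4  5  6  7  8  9 10 11 12
dp  0  -  -  -  1  -  1  1  2  -  2  2  2
(- denotes ∞ / unreachable)

1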